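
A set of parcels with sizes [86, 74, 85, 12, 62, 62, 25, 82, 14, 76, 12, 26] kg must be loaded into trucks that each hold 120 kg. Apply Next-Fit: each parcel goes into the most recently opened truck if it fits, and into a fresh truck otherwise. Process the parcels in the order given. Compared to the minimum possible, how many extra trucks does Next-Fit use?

0

Next-Fit: [86] [74] [85,12] [62] [62,25] [82,14] [76,12,26] → 7 trucks.
7 parcels exceed 60 kg (half the capacity), and no two of those can share a truck, so at least 7 trucks are needed.
So 7 is already optimal.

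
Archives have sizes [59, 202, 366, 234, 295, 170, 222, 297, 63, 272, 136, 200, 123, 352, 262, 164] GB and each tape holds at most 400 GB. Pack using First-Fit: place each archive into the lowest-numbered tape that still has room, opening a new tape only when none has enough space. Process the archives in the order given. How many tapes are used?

10 tapes

Put 59 GB in tape 1; 341 GB remain.
Put 202 GB in tape 1; 139 GB remain.
Put 366 GB in tape 2; 34 GB remain.
Put 234 GB in tape 3; 166 GB remain.
Put 295 GB in tape 4; 105 GB remain.
Put 170 GB in tape 5; 230 GB remain.
Put 222 GB in tape 5; 8 GB remain.
Put 297 GB in tape 6; 103 GB remain.
Put 63 GB in tape 1; 76 GB remain.
Put 272 GB in tape 7; 128 GB remain.
Put 136 GB in tape 3; 30 GB remain.
Put 200 GB in tape 8; 200 GB remain.
Put 123 GB in tape 7; 5 GB remain.
Put 352 GB in tape 9; 48 GB remain.
Put 262 GB in tape 10; 138 GB remain.
Put 164 GB in tape 8; 36 GB remain.
Final tapes: [59,202,63] [366] [234,136] [295] [170,222] [297] [272,123] [200,164] [352] [262].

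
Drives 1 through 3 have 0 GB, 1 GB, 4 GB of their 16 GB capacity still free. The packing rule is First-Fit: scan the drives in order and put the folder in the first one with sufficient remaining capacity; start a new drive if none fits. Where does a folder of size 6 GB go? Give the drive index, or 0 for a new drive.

0

No drive has ≥ 6 GB free, so a new drive is opened.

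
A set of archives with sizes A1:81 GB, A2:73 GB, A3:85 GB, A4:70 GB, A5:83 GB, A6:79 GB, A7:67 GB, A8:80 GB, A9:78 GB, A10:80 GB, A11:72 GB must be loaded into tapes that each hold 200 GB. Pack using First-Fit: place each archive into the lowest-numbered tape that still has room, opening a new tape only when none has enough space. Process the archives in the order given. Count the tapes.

A1 (81 GB) → tape 1 (remaining 119 GB)
A2 (73 GB) → tape 1 (remaining 46 GB)
A3 (85 GB) → tape 2 (remaining 115 GB)
A4 (70 GB) → tape 2 (remaining 45 GB)
A5 (83 GB) → tape 3 (remaining 117 GB)
A6 (79 GB) → tape 3 (remaining 38 GB)
A7 (67 GB) → tape 4 (remaining 133 GB)
A8 (80 GB) → tape 4 (remaining 53 GB)
A9 (78 GB) → tape 5 (remaining 122 GB)
A10 (80 GB) → tape 5 (remaining 42 GB)
A11 (72 GB) → tape 6 (remaining 128 GB)

6 tapes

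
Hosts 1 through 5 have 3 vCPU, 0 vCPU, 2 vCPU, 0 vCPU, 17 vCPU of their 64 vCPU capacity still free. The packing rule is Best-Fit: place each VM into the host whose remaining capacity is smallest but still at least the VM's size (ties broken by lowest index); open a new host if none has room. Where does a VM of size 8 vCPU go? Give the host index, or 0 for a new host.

5

Hosts with room: host 5 (17 vCPU).
Tightest fit is host 5 with 17 vCPU free.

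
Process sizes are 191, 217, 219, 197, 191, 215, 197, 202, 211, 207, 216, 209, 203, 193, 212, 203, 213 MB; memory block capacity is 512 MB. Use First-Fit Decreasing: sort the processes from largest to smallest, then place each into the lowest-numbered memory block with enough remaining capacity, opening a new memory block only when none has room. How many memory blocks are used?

Sorted descending: 219, 217, 216, 215, 213, 212, 211, 209, 207, 203, 203, 202, 197, 197, 193, 191, 191.
Put 219 MB in memory block 1; 293 MB remain.
Put 217 MB in memory block 1; 76 MB remain.
Put 216 MB in memory block 2; 296 MB remain.
Put 215 MB in memory block 2; 81 MB remain.
Put 213 MB in memory block 3; 299 MB remain.
Put 212 MB in memory block 3; 87 MB remain.
Put 211 MB in memory block 4; 301 MB remain.
Put 209 MB in memory block 4; 92 MB remain.
Put 207 MB in memory block 5; 305 MB remain.
Put 203 MB in memory block 5; 102 MB remain.
Put 203 MB in memory block 6; 309 MB remain.
Put 202 MB in memory block 6; 107 MB remain.
Put 197 MB in memory block 7; 315 MB remain.
Put 197 MB in memory block 7; 118 MB remain.
Put 193 MB in memory block 8; 319 MB remain.
Put 191 MB in memory block 8; 128 MB remain.
Put 191 MB in memory block 9; 321 MB remain.
Final memory blocks: [219,217] [216,215] [213,212] [211,209] [207,203] [203,202] [197,197] [193,191] [191].

9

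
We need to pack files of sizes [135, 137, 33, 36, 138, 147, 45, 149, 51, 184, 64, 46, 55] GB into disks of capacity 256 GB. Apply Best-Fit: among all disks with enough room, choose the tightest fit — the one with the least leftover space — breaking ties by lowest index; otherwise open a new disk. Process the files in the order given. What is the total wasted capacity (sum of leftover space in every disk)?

316

135 GB → disk 1 (remaining 121 GB)
137 GB → disk 2 (remaining 119 GB)
33 GB → disk 2 (remaining 86 GB)
36 GB → disk 2 (remaining 50 GB)
138 GB → disk 3 (remaining 118 GB)
147 GB → disk 4 (remaining 109 GB)
45 GB → disk 2 (remaining 5 GB)
149 GB → disk 5 (remaining 107 GB)
51 GB → disk 5 (remaining 56 GB)
184 GB → disk 6 (remaining 72 GB)
64 GB → disk 6 (remaining 8 GB)
46 GB → disk 5 (remaining 10 GB)
55 GB → disk 4 (remaining 54 GB)
6 disks × 256 GB = 1536 GB; used 1220 GB; unused 316 GB.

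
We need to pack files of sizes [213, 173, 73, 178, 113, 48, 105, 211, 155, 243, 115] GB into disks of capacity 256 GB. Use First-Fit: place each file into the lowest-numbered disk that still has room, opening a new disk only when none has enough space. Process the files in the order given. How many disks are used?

disk 1: place 213 GB, 43 GB left
disk 2: place 173 GB, 83 GB left
disk 2: place 73 GB, 10 GB left
disk 3: place 178 GB, 78 GB left
disk 4: place 113 GB, 143 GB left
disk 3: place 48 GB, 30 GB left
disk 4: place 105 GB, 38 GB left
disk 5: place 211 GB, 45 GB left
disk 6: place 155 GB, 101 GB left
disk 7: place 243 GB, 13 GB left
disk 8: place 115 GB, 141 GB left

8 disks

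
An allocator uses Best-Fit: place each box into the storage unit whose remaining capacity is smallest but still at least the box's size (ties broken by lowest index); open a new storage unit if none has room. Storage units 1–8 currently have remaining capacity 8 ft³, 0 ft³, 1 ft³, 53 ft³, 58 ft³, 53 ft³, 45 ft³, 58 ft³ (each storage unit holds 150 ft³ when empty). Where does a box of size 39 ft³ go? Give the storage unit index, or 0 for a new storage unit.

Storage units with room: storage unit 4 (53 ft³), storage unit 5 (58 ft³), storage unit 6 (53 ft³), storage unit 7 (45 ft³), storage unit 8 (58 ft³).
Tightest fit is storage unit 7 with 45 ft³ free.

7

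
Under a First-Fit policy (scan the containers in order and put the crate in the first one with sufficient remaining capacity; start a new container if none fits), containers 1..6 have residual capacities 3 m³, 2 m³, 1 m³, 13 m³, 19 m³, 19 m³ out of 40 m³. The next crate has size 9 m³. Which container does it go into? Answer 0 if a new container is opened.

4

Containers with room: container 4 (13 m³), container 5 (19 m³), container 6 (19 m³).
The first with room is container 4.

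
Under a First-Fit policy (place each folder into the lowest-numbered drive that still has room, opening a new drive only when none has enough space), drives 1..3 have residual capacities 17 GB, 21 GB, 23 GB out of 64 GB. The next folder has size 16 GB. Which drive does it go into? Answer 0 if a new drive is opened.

Drives with room: drive 1 (17 GB), drive 2 (21 GB), drive 3 (23 GB).
The first with room is drive 1.

1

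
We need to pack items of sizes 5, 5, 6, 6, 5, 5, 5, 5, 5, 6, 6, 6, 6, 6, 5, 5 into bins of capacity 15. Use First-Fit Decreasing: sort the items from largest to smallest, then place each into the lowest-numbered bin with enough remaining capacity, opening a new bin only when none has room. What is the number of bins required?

7

Sorted descending: 6, 6, 6, 6, 6, 6, 6, 5, 5, 5, 5, 5, 5, 5, 5, 5.
Put 6 in bin 1; 9 remain.
Put 6 in bin 1; 3 remain.
Put 6 in bin 2; 9 remain.
Put 6 in bin 2; 3 remain.
Put 6 in bin 3; 9 remain.
Put 6 in bin 3; 3 remain.
Put 6 in bin 4; 9 remain.
Put 5 in bin 4; 4 remain.
Put 5 in bin 5; 10 remain.
Put 5 in bin 5; 5 remain.
Put 5 in bin 5; 0 remain.
Put 5 in bin 6; 10 remain.
Put 5 in bin 6; 5 remain.
Put 5 in bin 6; 0 remain.
Put 5 in bin 7; 10 remain.
Put 5 in bin 7; 5 remain.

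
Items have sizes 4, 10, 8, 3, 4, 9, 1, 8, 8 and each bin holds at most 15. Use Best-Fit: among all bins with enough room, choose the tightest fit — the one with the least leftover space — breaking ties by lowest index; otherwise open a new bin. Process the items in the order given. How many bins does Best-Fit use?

4 → bin 1 (remaining 11)
10 → bin 1 (remaining 1)
8 → bin 2 (remaining 7)
3 → bin 2 (remaining 4)
4 → bin 2 (remaining 0)
9 → bin 3 (remaining 6)
1 → bin 1 (remaining 0)
8 → bin 4 (remaining 7)
8 → bin 5 (remaining 7)

5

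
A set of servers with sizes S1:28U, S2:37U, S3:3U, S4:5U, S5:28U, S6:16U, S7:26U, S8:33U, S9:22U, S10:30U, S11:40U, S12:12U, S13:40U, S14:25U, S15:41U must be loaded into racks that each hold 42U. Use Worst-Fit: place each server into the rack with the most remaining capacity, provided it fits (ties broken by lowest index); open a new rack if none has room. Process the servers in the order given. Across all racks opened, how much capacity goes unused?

76

rack 1: place S1 (28U), 14U left
rack 2: place S2 (37U), 5U left
rack 1: place S3 (3U), 11U left
rack 1: place S4 (5U), 6U left
rack 3: place S5 (28U), 14U left
rack 4: place S6 (16U), 26U left
rack 4: place S7 (26U), 0U left
rack 5: place S8 (33U), 9U left
rack 6: place S9 (22U), 20U left
rack 7: place S10 (30U), 12U left
rack 8: place S11 (40U), 2U left
rack 6: place S12 (12U), 8U left
rack 9: place S13 (40U), 2U left
rack 10: place S14 (25U), 17U left
rack 11: place S15 (41U), 1U left
11 racks × 42U = 462U; used 386U; unused 76U.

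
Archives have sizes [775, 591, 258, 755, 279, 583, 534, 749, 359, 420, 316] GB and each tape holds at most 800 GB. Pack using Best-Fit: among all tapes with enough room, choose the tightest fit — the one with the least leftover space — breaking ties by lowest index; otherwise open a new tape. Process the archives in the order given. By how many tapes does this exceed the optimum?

1

Best-Fit: [775] [591] [258,279] [755] [583] [534] [749] [359,420] [316] → 9 tapes.
Total size 5619 GB; any packing needs at least ⌈5619/800⌉ = 8 tapes.
An optimal packing achieves that bound: [775] [755] [749] [591] [583] [534,258] [420,359] [316,279] → 8 tapes.
Excess: 9 − 8 = 1.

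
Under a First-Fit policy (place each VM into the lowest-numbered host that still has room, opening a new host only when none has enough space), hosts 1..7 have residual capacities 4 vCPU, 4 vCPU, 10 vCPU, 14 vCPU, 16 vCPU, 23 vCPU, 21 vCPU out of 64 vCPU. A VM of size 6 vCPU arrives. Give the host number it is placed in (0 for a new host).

Hosts with room: host 3 (10 vCPU), host 4 (14 vCPU), host 5 (16 vCPU), host 6 (23 vCPU), host 7 (21 vCPU).
The first with room is host 3.

3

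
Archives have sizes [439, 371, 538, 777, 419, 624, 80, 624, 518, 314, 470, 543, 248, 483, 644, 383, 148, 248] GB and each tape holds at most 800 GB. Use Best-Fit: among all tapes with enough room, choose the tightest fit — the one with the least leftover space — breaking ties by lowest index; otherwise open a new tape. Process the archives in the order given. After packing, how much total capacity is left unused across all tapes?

Put 439 GB in tape 1; 361 GB remain.
Put 371 GB in tape 2; 429 GB remain.
Put 538 GB in tape 3; 262 GB remain.
Put 777 GB in tape 4; 23 GB remain.
Put 419 GB in tape 2; 10 GB remain.
Put 624 GB in tape 5; 176 GB remain.
Put 80 GB in tape 5; 96 GB remain.
Put 624 GB in tape 6; 176 GB remain.
Put 518 GB in tape 7; 282 GB remain.
Put 314 GB in tape 1; 47 GB remain.
Put 470 GB in tape 8; 330 GB remain.
Put 543 GB in tape 9; 257 GB remain.
Put 248 GB in tape 9; 9 GB remain.
Put 483 GB in tape 10; 317 GB remain.
Put 644 GB in tape 11; 156 GB remain.
Put 383 GB in tape 12; 417 GB remain.
Put 148 GB in tape 11; 8 GB remain.
Put 248 GB in tape 3; 14 GB remain.
12 tapes × 800 GB = 9600 GB; used 7871 GB; unused 1729 GB.

1729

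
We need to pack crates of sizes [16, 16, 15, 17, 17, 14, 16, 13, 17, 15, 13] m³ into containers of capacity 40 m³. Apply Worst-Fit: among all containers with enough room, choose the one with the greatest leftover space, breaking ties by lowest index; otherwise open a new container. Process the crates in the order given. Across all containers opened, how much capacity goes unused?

71

16 m³ → container 1 (remaining 24 m³)
16 m³ → container 1 (remaining 8 m³)
15 m³ → container 2 (remaining 25 m³)
17 m³ → container 2 (remaining 8 m³)
17 m³ → container 3 (remaining 23 m³)
14 m³ → container 3 (remaining 9 m³)
16 m³ → container 4 (remaining 24 m³)
13 m³ → container 4 (remaining 11 m³)
17 m³ → container 5 (remaining 23 m³)
15 m³ → container 5 (remaining 8 m³)
13 m³ → container 6 (remaining 27 m³)
6 containers × 40 m³ = 240 m³; used 169 m³; unused 71 m³.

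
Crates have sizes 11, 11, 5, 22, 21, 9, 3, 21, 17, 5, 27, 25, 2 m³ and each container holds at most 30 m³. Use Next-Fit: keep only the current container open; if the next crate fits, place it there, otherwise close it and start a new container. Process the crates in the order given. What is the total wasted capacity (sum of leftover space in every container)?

container 1: place 11 m³, 19 m³ left
container 1: place 11 m³, 8 m³ left
container 1: place 5 m³, 3 m³ left
container 2: place 22 m³, 8 m³ left
container 3: place 21 m³, 9 m³ left
container 3: place 9 m³, 0 m³ left
container 4: place 3 m³, 27 m³ left
container 4: place 21 m³, 6 m³ left
container 5: place 17 m³, 13 m³ left
container 5: place 5 m³, 8 m³ left
container 6: place 27 m³, 3 m³ left
container 7: place 25 m³, 5 m³ left
container 7: place 2 m³, 3 m³ left
7 containers × 30 m³ = 210 m³; used 179 m³; unused 31 m³.

31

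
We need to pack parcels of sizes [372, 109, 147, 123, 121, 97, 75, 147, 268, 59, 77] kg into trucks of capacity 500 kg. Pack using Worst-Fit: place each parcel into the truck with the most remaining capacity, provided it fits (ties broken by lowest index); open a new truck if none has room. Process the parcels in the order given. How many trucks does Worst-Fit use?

truck 1: place 372 kg, 128 kg left
truck 1: place 109 kg, 19 kg left
truck 2: place 147 kg, 353 kg left
truck 2: place 123 kg, 230 kg left
truck 2: place 121 kg, 109 kg left
truck 2: place 97 kg, 12 kg left
truck 3: place 75 kg, 425 kg left
truck 3: place 147 kg, 278 kg left
truck 3: place 268 kg, 10 kg left
truck 4: place 59 kg, 441 kg left
truck 4: place 77 kg, 364 kg left

4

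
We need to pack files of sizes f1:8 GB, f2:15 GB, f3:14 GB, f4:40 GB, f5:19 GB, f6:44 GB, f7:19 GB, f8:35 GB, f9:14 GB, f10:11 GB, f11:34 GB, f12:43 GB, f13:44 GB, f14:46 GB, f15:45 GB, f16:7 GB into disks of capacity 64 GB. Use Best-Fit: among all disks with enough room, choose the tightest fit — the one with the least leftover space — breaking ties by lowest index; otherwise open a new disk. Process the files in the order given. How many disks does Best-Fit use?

disk 1: place f1 (8 GB), 56 GB left
disk 1: place f2 (15 GB), 41 GB left
disk 1: place f3 (14 GB), 27 GB left
disk 2: place f4 (40 GB), 24 GB left
disk 2: place f5 (19 GB), 5 GB left
disk 3: place f6 (44 GB), 20 GB left
disk 3: place f7 (19 GB), 1 GB left
disk 4: place f8 (35 GB), 29 GB left
disk 1: place f9 (14 GB), 13 GB left
disk 1: place f10 (11 GB), 2 GB left
disk 5: place f11 (34 GB), 30 GB left
disk 6: place f12 (43 GB), 21 GB left
disk 7: place f13 (44 GB), 20 GB left
disk 8: place f14 (46 GB), 18 GB left
disk 9: place f15 (45 GB), 19 GB left
disk 8: place f16 (7 GB), 11 GB left
Final disks: [8,15,14,14,11] [40,19] [44,19] [35] [34] [43] [44] [46,7] [45].

9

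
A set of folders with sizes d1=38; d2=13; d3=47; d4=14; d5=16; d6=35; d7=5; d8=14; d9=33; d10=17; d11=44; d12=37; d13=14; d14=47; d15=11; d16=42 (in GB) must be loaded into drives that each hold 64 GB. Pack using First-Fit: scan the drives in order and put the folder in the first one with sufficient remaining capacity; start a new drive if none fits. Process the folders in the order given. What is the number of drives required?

drive 1: place d1 (38 GB), 26 GB left
drive 1: place d2 (13 GB), 13 GB left
drive 2: place d3 (47 GB), 17 GB left
drive 2: place d4 (14 GB), 3 GB left
drive 3: place d5 (16 GB), 48 GB left
drive 3: place d6 (35 GB), 13 GB left
drive 1: place d7 (5 GB), 8 GB left
drive 4: place d8 (14 GB), 50 GB left
drive 4: place d9 (33 GB), 17 GB left
drive 4: place d10 (17 GB), 0 GB left
drive 5: place d11 (44 GB), 20 GB left
drive 6: place d12 (37 GB), 27 GB left
drive 5: place d13 (14 GB), 6 GB left
drive 7: place d14 (47 GB), 17 GB left
drive 3: place d15 (11 GB), 2 GB left
drive 8: place d16 (42 GB), 22 GB left

8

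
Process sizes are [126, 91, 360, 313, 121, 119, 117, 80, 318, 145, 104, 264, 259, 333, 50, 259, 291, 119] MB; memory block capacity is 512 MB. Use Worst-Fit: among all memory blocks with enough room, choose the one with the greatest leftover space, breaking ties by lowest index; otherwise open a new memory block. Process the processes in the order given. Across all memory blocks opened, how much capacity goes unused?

1139

Put 126 MB in memory block 1; 386 MB remain.
Put 91 MB in memory block 1; 295 MB remain.
Put 360 MB in memory block 2; 152 MB remain.
Put 313 MB in memory block 3; 199 MB remain.
Put 121 MB in memory block 1; 174 MB remain.
Put 119 MB in memory block 3; 80 MB remain.
Put 117 MB in memory block 1; 57 MB remain.
Put 80 MB in memory block 2; 72 MB remain.
Put 318 MB in memory block 4; 194 MB remain.
Put 145 MB in memory block 4; 49 MB remain.
Put 104 MB in memory block 5; 408 MB remain.
Put 264 MB in memory block 5; 144 MB remain.
Put 259 MB in memory block 6; 253 MB remain.
Put 333 MB in memory block 7; 179 MB remain.
Put 50 MB in memory block 6; 203 MB remain.
Put 259 MB in memory block 8; 253 MB remain.
Put 291 MB in memory block 9; 221 MB remain.
Put 119 MB in memory block 8; 134 MB remain.
9 memory blocks × 512 MB = 4608 MB; used 3469 MB; unused 1139 MB.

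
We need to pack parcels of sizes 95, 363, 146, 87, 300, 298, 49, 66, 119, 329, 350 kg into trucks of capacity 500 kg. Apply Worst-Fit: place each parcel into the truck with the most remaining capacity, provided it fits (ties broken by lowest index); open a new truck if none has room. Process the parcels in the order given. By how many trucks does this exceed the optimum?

1

Worst-Fit: [95,363] [146,87,49,66] [300] [298,119] [329] [350] → 6 trucks.
Total size 2202 kg; any packing needs at least ⌈2202/500⌉ = 5 trucks.
An optimal packing achieves that bound: [363,119] [350,146] [329,95,66] [300,87,49] [298] → 5 trucks.
Excess: 6 − 5 = 1.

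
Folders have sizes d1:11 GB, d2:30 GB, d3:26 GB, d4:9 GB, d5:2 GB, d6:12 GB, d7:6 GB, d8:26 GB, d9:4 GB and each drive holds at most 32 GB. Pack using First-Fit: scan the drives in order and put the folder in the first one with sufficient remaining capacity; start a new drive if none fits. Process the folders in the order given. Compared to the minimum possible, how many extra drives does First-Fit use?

1

First-Fit: [11,9,2,6,4] [30] [26] [12] [26] → 5 drives.
Total size 126 GB; any packing needs at least ⌈126/32⌉ = 4 drives.
An optimal packing achieves that bound: [30,2] [26,6] [26,4] [12,11,9] → 4 drives.
Excess: 5 − 4 = 1.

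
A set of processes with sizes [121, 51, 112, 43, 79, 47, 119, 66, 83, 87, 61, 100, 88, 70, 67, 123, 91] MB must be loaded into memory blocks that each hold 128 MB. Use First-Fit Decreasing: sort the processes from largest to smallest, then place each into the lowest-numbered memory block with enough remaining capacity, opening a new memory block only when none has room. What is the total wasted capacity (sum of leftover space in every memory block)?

Sorted descending: 123, 121, 119, 112, 100, 91, 88, 87, 83, 79, 70, 67, 66, 61, 51, 47, 43.
Put 123 MB in memory block 1; 5 MB remain.
Put 121 MB in memory block 2; 7 MB remain.
Put 119 MB in memory block 3; 9 MB remain.
Put 112 MB in memory block 4; 16 MB remain.
Put 100 MB in memory block 5; 28 MB remain.
Put 91 MB in memory block 6; 37 MB remain.
Put 88 MB in memory block 7; 40 MB remain.
Put 87 MB in memory block 8; 41 MB remain.
Put 83 MB in memory block 9; 45 MB remain.
Put 79 MB in memory block 10; 49 MB remain.
Put 70 MB in memory block 11; 58 MB remain.
Put 67 MB in memory block 12; 61 MB remain.
Put 66 MB in memory block 13; 62 MB remain.
Put 61 MB in memory block 12; 0 MB remain.
Put 51 MB in memory block 11; 7 MB remain.
Put 47 MB in memory block 10; 2 MB remain.
Put 43 MB in memory block 9; 2 MB remain.
13 memory blocks × 128 MB = 1664 MB; used 1408 MB; unused 256 MB.

256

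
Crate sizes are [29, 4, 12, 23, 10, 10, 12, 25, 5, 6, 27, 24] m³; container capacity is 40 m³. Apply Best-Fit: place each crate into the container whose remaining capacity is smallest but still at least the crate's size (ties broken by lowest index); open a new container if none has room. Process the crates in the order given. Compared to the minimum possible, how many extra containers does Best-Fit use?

1

Best-Fit: [29,4,6] [12,23,5] [10,10,12] [25] [27] [24] → 6 containers.
Total size 187 m³; any packing needs at least ⌈187/40⌉ = 5 containers.
An optimal packing achieves that bound: [29,10] [27,12] [25,12] [24,10,6] [23,5,4] → 5 containers.
Excess: 6 − 5 = 1.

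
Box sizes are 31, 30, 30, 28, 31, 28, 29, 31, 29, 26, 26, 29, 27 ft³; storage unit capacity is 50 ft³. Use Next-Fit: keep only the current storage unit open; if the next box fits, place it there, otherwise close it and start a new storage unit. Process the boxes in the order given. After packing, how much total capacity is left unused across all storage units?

Put 31 ft³ in storage unit 1; 19 ft³ remain.
Put 30 ft³ in storage unit 2; 20 ft³ remain.
Put 30 ft³ in storage unit 3; 20 ft³ remain.
Put 28 ft³ in storage unit 4; 22 ft³ remain.
Put 31 ft³ in storage unit 5; 19 ft³ remain.
Put 28 ft³ in storage unit 6; 22 ft³ remain.
Put 29 ft³ in storage unit 7; 21 ft³ remain.
Put 31 ft³ in storage unit 8; 19 ft³ remain.
Put 29 ft³ in storage unit 9; 21 ft³ remain.
Put 26 ft³ in storage unit 10; 24 ft³ remain.
Put 26 ft³ in storage unit 11; 24 ft³ remain.
Put 29 ft³ in storage unit 12; 21 ft³ remain.
Put 27 ft³ in storage unit 13; 23 ft³ remain.
13 storage units × 50 ft³ = 650 ft³; used 375 ft³; unused 275 ft³.

275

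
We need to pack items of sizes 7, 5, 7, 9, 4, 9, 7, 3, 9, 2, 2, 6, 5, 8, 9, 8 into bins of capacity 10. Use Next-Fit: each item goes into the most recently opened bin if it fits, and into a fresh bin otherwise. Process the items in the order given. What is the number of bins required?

13 bins

bin 1: place 7, 3 left
bin 2: place 5, 5 left
bin 3: place 7, 3 left
bin 4: place 9, 1 left
bin 5: place 4, 6 left
bin 6: place 9, 1 left
bin 7: place 7, 3 left
bin 7: place 3, 0 left
bin 8: place 9, 1 left
bin 9: place 2, 8 left
bin 9: place 2, 6 left
bin 9: place 6, 0 left
bin 10: place 5, 5 left
bin 11: place 8, 2 left
bin 12: place 9, 1 left
bin 13: place 8, 2 left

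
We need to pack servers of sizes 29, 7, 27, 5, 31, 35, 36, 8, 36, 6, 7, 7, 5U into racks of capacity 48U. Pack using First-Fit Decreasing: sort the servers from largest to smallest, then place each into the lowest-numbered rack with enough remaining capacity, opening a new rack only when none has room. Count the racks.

Sorted descending: 36, 36, 35, 31, 29, 27, 8, 7, 7, 7, 6, 5, 5.
rack 1: place 36U, 12U left
rack 2: place 36U, 12U left
rack 3: place 35U, 13U left
rack 4: place 31U, 17U left
rack 5: place 29U, 19U left
rack 6: place 27U, 21U left
rack 1: place 8U, 4U left
rack 2: place 7U, 5U left
rack 3: place 7U, 6U left
rack 4: place 7U, 10U left
rack 3: place 6U, 0U left
rack 2: place 5U, 0U left
rack 4: place 5U, 5U left

6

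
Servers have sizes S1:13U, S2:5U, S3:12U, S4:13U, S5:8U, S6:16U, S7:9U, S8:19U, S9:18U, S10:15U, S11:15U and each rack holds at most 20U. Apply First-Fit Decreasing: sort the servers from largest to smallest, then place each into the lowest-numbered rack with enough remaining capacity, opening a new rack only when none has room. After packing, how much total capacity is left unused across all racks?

Sorted descending: 19, 18, 16, 15, 15, 13, 13, 12, 9, 8, 5.
Put 19U in rack 1; 1U remain.
Put 18U in rack 2; 2U remain.
Put 16U in rack 3; 4U remain.
Put 15U in rack 4; 5U remain.
Put 15U in rack 5; 5U remain.
Put 13U in rack 6; 7U remain.
Put 13U in rack 7; 7U remain.
Put 12U in rack 8; 8U remain.
Put 9U in rack 9; 11U remain.
Put 8U in rack 8; 0U remain.
Put 5U in rack 4; 0U remain.
9 racks × 20U = 180U; used 143U; unused 37U.

37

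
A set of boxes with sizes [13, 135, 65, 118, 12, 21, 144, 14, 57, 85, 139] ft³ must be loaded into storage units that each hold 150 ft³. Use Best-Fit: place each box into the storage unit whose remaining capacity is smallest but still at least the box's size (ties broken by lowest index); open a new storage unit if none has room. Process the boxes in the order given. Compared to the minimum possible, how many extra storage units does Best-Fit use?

0

Best-Fit: [13,135] [65,21,57] [118,12,14] [144] [85] [139] → 6 storage units.
Total size 803 ft³; any packing needs at least ⌈803/150⌉ = 6 storage units.
So 6 is already optimal.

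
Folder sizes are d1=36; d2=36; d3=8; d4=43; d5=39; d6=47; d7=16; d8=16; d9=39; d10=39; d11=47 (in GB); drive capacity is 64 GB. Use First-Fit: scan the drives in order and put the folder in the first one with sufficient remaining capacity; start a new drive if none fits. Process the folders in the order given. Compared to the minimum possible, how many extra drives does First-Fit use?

0

First-Fit: [36,8,16] [36,16] [43] [39] [47] [39] [39] [47] → 8 drives.
8 folders exceed 32 GB (half the capacity), and no two of those can share a drive, so at least 8 drives are needed.
So 8 is already optimal.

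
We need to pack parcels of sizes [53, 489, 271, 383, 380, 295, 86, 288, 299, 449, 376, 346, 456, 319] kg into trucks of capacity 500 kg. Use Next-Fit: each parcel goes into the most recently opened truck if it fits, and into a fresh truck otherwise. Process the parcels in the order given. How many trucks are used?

13

53 kg → truck 1 (remaining 447 kg)
489 kg → truck 2 (remaining 11 kg)
271 kg → truck 3 (remaining 229 kg)
383 kg → truck 4 (remaining 117 kg)
380 kg → truck 5 (remaining 120 kg)
295 kg → truck 6 (remaining 205 kg)
86 kg → truck 6 (remaining 119 kg)
288 kg → truck 7 (remaining 212 kg)
299 kg → truck 8 (remaining 201 kg)
449 kg → truck 9 (remaining 51 kg)
376 kg → truck 10 (remaining 124 kg)
346 kg → truck 11 (remaining 154 kg)
456 kg → truck 12 (remaining 44 kg)
319 kg → truck 13 (remaining 181 kg)
Final trucks: [53] [489] [271] [383] [380] [295,86] [288] [299] [449] [376] [346] [456] [319].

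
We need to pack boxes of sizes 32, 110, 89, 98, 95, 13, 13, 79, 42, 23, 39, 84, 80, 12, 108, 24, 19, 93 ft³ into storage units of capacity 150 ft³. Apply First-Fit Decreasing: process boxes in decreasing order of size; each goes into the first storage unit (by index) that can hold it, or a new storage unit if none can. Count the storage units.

9 storage units

Sorted descending: 110, 108, 98, 95, 93, 89, 84, 80, 79, 42, 39, 32, 24, 23, 19, 13, 13, 12.
Put 110 ft³ in storage unit 1; 40 ft³ remain.
Put 108 ft³ in storage unit 2; 42 ft³ remain.
Put 98 ft³ in storage unit 3; 52 ft³ remain.
Put 95 ft³ in storage unit 4; 55 ft³ remain.
Put 93 ft³ in storage unit 5; 57 ft³ remain.
Put 89 ft³ in storage unit 6; 61 ft³ remain.
Put 84 ft³ in storage unit 7; 66 ft³ remain.
Put 80 ft³ in storage unit 8; 70 ft³ remain.
Put 79 ft³ in storage unit 9; 71 ft³ remain.
Put 42 ft³ in storage unit 2; 0 ft³ remain.
Put 39 ft³ in storage unit 1; 1 ft³ remain.
Put 32 ft³ in storage unit 3; 20 ft³ remain.
Put 24 ft³ in storage unit 4; 31 ft³ remain.
Put 23 ft³ in storage unit 4; 8 ft³ remain.
Put 19 ft³ in storage unit 3; 1 ft³ remain.
Put 13 ft³ in storage unit 5; 44 ft³ remain.
Put 13 ft³ in storage unit 5; 31 ft³ remain.
Put 12 ft³ in storage unit 5; 19 ft³ remain.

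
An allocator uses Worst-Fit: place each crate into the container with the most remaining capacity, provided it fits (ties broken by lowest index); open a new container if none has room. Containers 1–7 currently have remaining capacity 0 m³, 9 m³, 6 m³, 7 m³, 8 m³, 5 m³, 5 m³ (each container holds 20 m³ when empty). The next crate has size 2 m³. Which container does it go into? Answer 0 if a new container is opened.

Containers with room: container 2 (9 m³), container 3 (6 m³), container 4 (7 m³), container 5 (8 m³), container 6 (5 m³), container 7 (5 m³).
Most room is container 2 with 9 m³ free.

2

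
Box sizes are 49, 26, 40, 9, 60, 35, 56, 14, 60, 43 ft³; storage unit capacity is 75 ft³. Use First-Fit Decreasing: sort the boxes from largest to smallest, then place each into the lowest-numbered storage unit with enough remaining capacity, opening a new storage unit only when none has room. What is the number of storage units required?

6 storage units

Sorted descending: 60, 60, 56, 49, 43, 40, 35, 26, 14, 9.
storage unit 1: place 60 ft³, 15 ft³ left
storage unit 2: place 60 ft³, 15 ft³ left
storage unit 3: place 56 ft³, 19 ft³ left
storage unit 4: place 49 ft³, 26 ft³ left
storage unit 5: place 43 ft³, 32 ft³ left
storage unit 6: place 40 ft³, 35 ft³ left
storage unit 6: place 35 ft³, 0 ft³ left
storage unit 4: place 26 ft³, 0 ft³ left
storage unit 1: place 14 ft³, 1 ft³ left
storage unit 2: place 9 ft³, 6 ft³ left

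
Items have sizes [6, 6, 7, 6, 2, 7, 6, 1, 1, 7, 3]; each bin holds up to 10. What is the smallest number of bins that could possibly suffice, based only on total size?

6

Total size = 6 + 6 + 7 + 6 + 2 + 7 + 6 + 1 + 1 + 7 + 3 = 52.
⌈52 / 10⌉ = 6.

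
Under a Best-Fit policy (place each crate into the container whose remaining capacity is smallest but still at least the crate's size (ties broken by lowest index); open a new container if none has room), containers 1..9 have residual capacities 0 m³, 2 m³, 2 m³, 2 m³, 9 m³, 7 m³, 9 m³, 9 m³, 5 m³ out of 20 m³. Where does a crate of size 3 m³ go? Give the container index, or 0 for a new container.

9

Containers with room: container 5 (9 m³), container 6 (7 m³), container 7 (9 m³), container 8 (9 m³), container 9 (5 m³).
Tightest fit is container 9 with 5 m³ free.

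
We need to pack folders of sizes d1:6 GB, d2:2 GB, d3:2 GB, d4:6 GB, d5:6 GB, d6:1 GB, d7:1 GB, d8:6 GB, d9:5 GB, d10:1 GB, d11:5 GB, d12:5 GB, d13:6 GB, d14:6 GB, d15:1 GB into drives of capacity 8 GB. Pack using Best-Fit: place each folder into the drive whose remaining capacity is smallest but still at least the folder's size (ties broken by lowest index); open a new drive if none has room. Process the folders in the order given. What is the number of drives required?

d1 (6 GB) → drive 1 (remaining 2 GB)
d2 (2 GB) → drive 1 (remaining 0 GB)
d3 (2 GB) → drive 2 (remaining 6 GB)
d4 (6 GB) → drive 2 (remaining 0 GB)
d5 (6 GB) → drive 3 (remaining 2 GB)
d6 (1 GB) → drive 3 (remaining 1 GB)
d7 (1 GB) → drive 3 (remaining 0 GB)
d8 (6 GB) → drive 4 (remaining 2 GB)
d9 (5 GB) → drive 5 (remaining 3 GB)
d10 (1 GB) → drive 4 (remaining 1 GB)
d11 (5 GB) → drive 6 (remaining 3 GB)
d12 (5 GB) → drive 7 (remaining 3 GB)
d13 (6 GB) → drive 8 (remaining 2 GB)
d14 (6 GB) → drive 9 (remaining 2 GB)
d15 (1 GB) → drive 4 (remaining 0 GB)
Final drives: [6,2] [2,6] [6,1,1] [6,1,1] [5] [5] [5] [6] [6].

9 drives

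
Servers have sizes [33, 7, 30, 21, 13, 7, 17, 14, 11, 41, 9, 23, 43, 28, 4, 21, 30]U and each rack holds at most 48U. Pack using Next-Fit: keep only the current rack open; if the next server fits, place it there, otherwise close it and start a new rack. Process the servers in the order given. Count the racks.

10 racks

Put 33U in rack 1; 15U remain.
Put 7U in rack 1; 8U remain.
Put 30U in rack 2; 18U remain.
Put 21U in rack 3; 27U remain.
Put 13U in rack 3; 14U remain.
Put 7U in rack 3; 7U remain.
Put 17U in rack 4; 31U remain.
Put 14U in rack 4; 17U remain.
Put 11U in rack 4; 6U remain.
Put 41U in rack 5; 7U remain.
Put 9U in rack 6; 39U remain.
Put 23U in rack 6; 16U remain.
Put 43U in rack 7; 5U remain.
Put 28U in rack 8; 20U remain.
Put 4U in rack 8; 16U remain.
Put 21U in rack 9; 27U remain.
Put 30U in rack 10; 18U remain.
Final racks: [33,7] [30] [21,13,7] [17,14,11] [41] [9,23] [43] [28,4] [21] [30].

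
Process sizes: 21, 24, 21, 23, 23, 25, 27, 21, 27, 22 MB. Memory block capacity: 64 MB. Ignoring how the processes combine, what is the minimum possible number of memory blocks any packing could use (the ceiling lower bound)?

4 memory blocks

Total size = 21 + 24 + 21 + 23 + 23 + 25 + 27 + 21 + 27 + 22 = 234 MB.
⌈234 / 64⌉ = 4.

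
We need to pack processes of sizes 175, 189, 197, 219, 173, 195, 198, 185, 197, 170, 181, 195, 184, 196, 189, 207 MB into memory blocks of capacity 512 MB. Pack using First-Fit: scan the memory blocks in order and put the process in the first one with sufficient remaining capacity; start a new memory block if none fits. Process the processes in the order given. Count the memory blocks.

8 memory blocks

memory block 1: place 175 MB, 337 MB left
memory block 1: place 189 MB, 148 MB left
memory block 2: place 197 MB, 315 MB left
memory block 2: place 219 MB, 96 MB left
memory block 3: place 173 MB, 339 MB left
memory block 3: place 195 MB, 144 MB left
memory block 4: place 198 MB, 314 MB left
memory block 4: place 185 MB, 129 MB left
memory block 5: place 197 MB, 315 MB left
memory block 5: place 170 MB, 145 MB left
memory block 6: place 181 MB, 331 MB left
memory block 6: place 195 MB, 136 MB left
memory block 7: place 184 MB, 328 MB left
memory block 7: place 196 MB, 132 MB left
memory block 8: place 189 MB, 323 MB left
memory block 8: place 207 MB, 116 MB left
Final memory blocks: [175,189] [197,219] [173,195] [198,185] [197,170] [181,195] [184,196] [189,207].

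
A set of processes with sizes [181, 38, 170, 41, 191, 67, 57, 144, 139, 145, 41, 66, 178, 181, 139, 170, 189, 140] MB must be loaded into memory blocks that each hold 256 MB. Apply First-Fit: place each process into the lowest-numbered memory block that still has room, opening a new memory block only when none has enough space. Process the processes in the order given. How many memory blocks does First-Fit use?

memory block 1: place 181 MB, 75 MB left
memory block 1: place 38 MB, 37 MB left
memory block 2: place 170 MB, 86 MB left
memory block 2: place 41 MB, 45 MB left
memory block 3: place 191 MB, 65 MB left
memory block 4: place 67 MB, 189 MB left
memory block 3: place 57 MB, 8 MB left
memory block 4: place 144 MB, 45 MB left
memory block 5: place 139 MB, 117 MB left
memory block 6: place 145 MB, 111 MB left
memory block 2: place 41 MB, 4 MB left
memory block 5: place 66 MB, 51 MB left
memory block 7: place 178 MB, 78 MB left
memory block 8: place 181 MB, 75 MB left
memory block 9: place 139 MB, 117 MB left
memory block 10: place 170 MB, 86 MB left
memory block 11: place 189 MB, 67 MB left
memory block 12: place 140 MB, 116 MB left

12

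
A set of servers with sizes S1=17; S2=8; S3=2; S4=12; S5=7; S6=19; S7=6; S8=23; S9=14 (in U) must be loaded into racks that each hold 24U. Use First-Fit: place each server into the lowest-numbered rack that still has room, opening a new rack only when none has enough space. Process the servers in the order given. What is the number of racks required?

S1 (17U) → rack 1 (remaining 7U)
S2 (8U) → rack 2 (remaining 16U)
S3 (2U) → rack 1 (remaining 5U)
S4 (12U) → rack 2 (remaining 4U)
S5 (7U) → rack 3 (remaining 17U)
S6 (19U) → rack 4 (remaining 5U)
S7 (6U) → rack 3 (remaining 11U)
S8 (23U) → rack 5 (remaining 1U)
S9 (14U) → rack 6 (remaining 10U)
Final racks: [17,2] [8,12] [7,6] [19] [23] [14].

6 racks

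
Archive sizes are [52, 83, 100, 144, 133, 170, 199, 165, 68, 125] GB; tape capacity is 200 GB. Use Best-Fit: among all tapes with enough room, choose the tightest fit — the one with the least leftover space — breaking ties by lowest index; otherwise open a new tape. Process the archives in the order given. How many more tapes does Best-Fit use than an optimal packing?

1

Best-Fit: [52,83] [100,68] [144] [133] [170] [199] [165] [125] → 8 tapes.
Total size 1239 GB; any packing needs at least ⌈1239/200⌉ = 7 tapes.
An optimal packing achieves that bound: [199] [170] [165] [144,52] [133] [125,68] [100,83] → 7 tapes.
Excess: 8 − 7 = 1.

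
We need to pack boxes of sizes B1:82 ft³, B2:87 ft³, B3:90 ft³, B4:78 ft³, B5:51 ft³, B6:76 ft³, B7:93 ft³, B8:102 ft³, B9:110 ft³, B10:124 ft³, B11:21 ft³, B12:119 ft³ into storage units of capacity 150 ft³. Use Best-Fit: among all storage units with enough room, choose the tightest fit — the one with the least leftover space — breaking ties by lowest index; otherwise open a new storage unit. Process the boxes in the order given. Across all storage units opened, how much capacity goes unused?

467

B1 (82 ft³) → storage unit 1 (remaining 68 ft³)
B2 (87 ft³) → storage unit 2 (remaining 63 ft³)
B3 (90 ft³) → storage unit 3 (remaining 60 ft³)
B4 (78 ft³) → storage unit 4 (remaining 72 ft³)
B5 (51 ft³) → storage unit 3 (remaining 9 ft³)
B6 (76 ft³) → storage unit 5 (remaining 74 ft³)
B7 (93 ft³) → storage unit 6 (remaining 57 ft³)
B8 (102 ft³) → storage unit 7 (remaining 48 ft³)
B9 (110 ft³) → storage unit 8 (remaining 40 ft³)
B10 (124 ft³) → storage unit 9 (remaining 26 ft³)
B11 (21 ft³) → storage unit 9 (remaining 5 ft³)
B12 (119 ft³) → storage unit 10 (remaining 31 ft³)
10 storage units × 150 ft³ = 1500 ft³; used 1033 ft³; unused 467 ft³.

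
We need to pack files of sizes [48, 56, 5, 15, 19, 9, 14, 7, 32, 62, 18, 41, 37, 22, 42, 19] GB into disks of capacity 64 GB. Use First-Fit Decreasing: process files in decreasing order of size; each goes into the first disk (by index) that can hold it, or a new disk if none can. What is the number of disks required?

Sorted descending: 62, 56, 48, 42, 41, 37, 32, 22, 19, 19, 18, 15, 14, 9, 7, 5.
disk 1: place 62 GB, 2 GB left
disk 2: place 56 GB, 8 GB left
disk 3: place 48 GB, 16 GB left
disk 4: place 42 GB, 22 GB left
disk 5: place 41 GB, 23 GB left
disk 6: place 37 GB, 27 GB left
disk 7: place 32 GB, 32 GB left
disk 4: place 22 GB, 0 GB left
disk 5: place 19 GB, 4 GB left
disk 6: place 19 GB, 8 GB left
disk 7: place 18 GB, 14 GB left
disk 3: place 15 GB, 1 GB left
disk 7: place 14 GB, 0 GB left
disk 8: place 9 GB, 55 GB left
disk 2: place 7 GB, 1 GB left
disk 6: place 5 GB, 3 GB left
Final disks: [62] [56,7] [48,15] [42,22] [41,19] [37,19,5] [32,18,14] [9].

8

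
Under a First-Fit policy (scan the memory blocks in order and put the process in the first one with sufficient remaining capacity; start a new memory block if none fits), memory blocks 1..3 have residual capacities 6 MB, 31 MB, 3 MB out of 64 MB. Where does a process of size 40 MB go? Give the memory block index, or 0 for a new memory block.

0

No memory block has ≥ 40 MB free, so a new memory block is opened.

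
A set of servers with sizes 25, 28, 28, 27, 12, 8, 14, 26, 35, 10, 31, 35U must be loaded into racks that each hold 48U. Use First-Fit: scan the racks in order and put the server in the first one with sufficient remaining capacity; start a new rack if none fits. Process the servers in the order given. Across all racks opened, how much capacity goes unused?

105

Put 25U in rack 1; 23U remain.
Put 28U in rack 2; 20U remain.
Put 28U in rack 3; 20U remain.
Put 27U in rack 4; 21U remain.
Put 12U in rack 1; 11U remain.
Put 8U in rack 1; 3U remain.
Put 14U in rack 2; 6U remain.
Put 26U in rack 5; 22U remain.
Put 35U in rack 6; 13U remain.
Put 10U in rack 3; 10U remain.
Put 31U in rack 7; 17U remain.
Put 35U in rack 8; 13U remain.
8 racks × 48U = 384U; used 279U; unused 105U.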